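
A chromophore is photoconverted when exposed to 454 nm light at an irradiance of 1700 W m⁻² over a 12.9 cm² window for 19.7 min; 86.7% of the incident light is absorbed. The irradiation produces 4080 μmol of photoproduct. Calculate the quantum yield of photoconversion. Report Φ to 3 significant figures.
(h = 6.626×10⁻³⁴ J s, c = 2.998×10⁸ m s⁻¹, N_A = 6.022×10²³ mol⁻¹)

Product: 4080 μmol = 0.00408 mol.
Photon energy at 454 nm: hc/λ = (6.626×10⁻³⁴)(2.998×10⁸)/(454×10⁻⁹) = 4.375×10⁻¹⁹ J.
Energy delivered: (1700 W m⁻²)(12.9×10⁻⁴ m²)(1182 s) = 2592 J.
Photons incident: 2592 / 4.375×10⁻¹⁹ = 5.925×10²¹, i.e. 5.925×10²¹/6.022×10²³ = 0.009839 mol.
Photons absorbed: 0.867 × 0.009839 = 0.008530 mol.
Φ = 0.00408 mol / 0.008530 mol photons = 0.478.

Φ = 0.478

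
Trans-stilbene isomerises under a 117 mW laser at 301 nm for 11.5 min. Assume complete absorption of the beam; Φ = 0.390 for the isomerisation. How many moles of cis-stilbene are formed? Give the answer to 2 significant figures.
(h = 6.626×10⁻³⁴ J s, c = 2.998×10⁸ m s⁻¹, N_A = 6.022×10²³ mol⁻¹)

7.9×10⁻⁵ mol

Photon energy at 301 nm: hc/λ = (6.626×10⁻³⁴)(2.998×10⁸)/(301×10⁻⁹) = 6.600×10⁻¹⁹ J.
Energy delivered: (117 mW)(690 s) = 80.73 J.
Photons incident: 80.73 / 6.600×10⁻¹⁹ = 1.223×10²⁰, i.e. 1.223×10²⁰/6.022×10²³ = 2.031×10⁻⁴ mol.
Product: Φ × n_abs = 0.390 × 2.031×10⁻⁴ = 7.921×10⁻⁵ mol.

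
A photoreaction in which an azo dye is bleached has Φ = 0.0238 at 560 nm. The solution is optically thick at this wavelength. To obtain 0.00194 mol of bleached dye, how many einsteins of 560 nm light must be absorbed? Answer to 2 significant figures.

Photons that must be absorbed: 0.00194 / 0.0238 = 0.08151 mol.

0.082 einstein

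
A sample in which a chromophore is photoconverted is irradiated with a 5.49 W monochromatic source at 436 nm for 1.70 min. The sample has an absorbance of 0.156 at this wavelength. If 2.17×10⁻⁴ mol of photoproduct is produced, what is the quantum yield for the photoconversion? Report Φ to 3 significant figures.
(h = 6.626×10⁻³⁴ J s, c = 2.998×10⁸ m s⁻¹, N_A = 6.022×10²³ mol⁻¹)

Φ = 0.352

Photon energy at 436 nm: hc/λ = (6.626×10⁻³⁴)(2.998×10⁸)/(436×10⁻⁹) = 4.556×10⁻¹⁹ J.
Energy delivered: (5.49 W)(102 s) = 560.0 J.
Photons incident: 560.0 / 4.556×10⁻¹⁹ = 1.229×10²¹, i.e. 1.229×10²¹/6.022×10²³ = 0.002041 mol.
Fraction absorbed: 1 − 10^(−0.156) = 0.3018.
Photons absorbed: 0.3018 × 0.002041 = 6.160×10⁻⁴ mol.
Φ = 2.17×10⁻⁴ mol / 6.160×10⁻⁴ mol photons = 0.352.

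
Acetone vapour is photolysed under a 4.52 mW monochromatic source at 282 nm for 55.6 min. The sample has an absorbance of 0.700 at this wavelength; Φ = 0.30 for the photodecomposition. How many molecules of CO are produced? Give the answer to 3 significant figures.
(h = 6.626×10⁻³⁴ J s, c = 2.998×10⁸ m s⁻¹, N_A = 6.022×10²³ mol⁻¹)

Photon energy at 282 nm: hc/λ = (6.626×10⁻³⁴)(2.998×10⁸)/(282×10⁻⁹) = 7.044×10⁻¹⁹ J.
Energy delivered: (4.52 mW)(3336 s) = 15.08 J.
Photons incident: 15.08 / 7.044×10⁻¹⁹ = 2.141×10¹⁹, i.e. 2.141×10¹⁹/6.022×10²³ = 3.555×10⁻⁵ mol.
Fraction absorbed: 1 − 10^(−0.700) = 0.8005.
Photons absorbed: 0.8005 × 3.555×10⁻⁵ = 2.846×10⁻⁵ mol.
Product: Φ × n_abs = 0.30 × 2.846×10⁻⁵ = 8.538×10⁻⁶ mol.
As a count: 8.538×10⁻⁶ × 6.022×10²³ = 5.14×10¹⁸.

5.14×10¹⁸ molecules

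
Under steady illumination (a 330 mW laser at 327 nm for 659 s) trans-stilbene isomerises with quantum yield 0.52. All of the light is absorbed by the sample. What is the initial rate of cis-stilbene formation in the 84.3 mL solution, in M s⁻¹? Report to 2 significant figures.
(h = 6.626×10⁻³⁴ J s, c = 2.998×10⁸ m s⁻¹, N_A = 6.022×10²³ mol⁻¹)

5.6×10⁻⁶ M s⁻¹

Photon energy at 327 nm: hc/λ = (6.626×10⁻³⁴)(2.998×10⁸)/(327×10⁻⁹) = 6.075×10⁻¹⁹ J.
Energy delivered: (330 mW)(659 s) = 217.5 J.
Photons incident: 217.5 / 6.075×10⁻¹⁹ = 3.580×10²⁰, i.e. 3.580×10²⁰/6.022×10²³ = 5.945×10⁻⁴ mol.
Product formed: 0.52 × 5.945×10⁻⁴ = 3.091×10⁻⁴ mol.
Rate: 3.091×10⁻⁴ mol / (659 s × 0.0843 L) = 5.6×10⁻⁶ M s⁻¹.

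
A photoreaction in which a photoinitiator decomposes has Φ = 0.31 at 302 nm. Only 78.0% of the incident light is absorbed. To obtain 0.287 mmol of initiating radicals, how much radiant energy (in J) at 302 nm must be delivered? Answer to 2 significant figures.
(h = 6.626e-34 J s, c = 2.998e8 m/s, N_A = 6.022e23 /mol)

Product: 0.287 mmol = 2.87e-4 mol.
Photons that must be absorbed: 2.87e-4 / 0.31 = 9.258e-4 mol.
Incident photons needed: 9.258e-4 / 0.780 = 0.001187 mol.
Photon energy: hc/λ = 6.578e-19 J; per mole, 3.961e5 J mol⁻¹.
Energy required: 0.001187 × 3.961e5 = 470 J.

470 J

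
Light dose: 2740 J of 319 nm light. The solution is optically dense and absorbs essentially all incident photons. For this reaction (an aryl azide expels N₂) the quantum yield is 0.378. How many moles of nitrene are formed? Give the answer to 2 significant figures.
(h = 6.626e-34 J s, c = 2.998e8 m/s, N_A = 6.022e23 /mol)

0.0028 mol

Photon energy at 319 nm: hc/λ = (6.626e-34)(2.998e8)/(319e-9) = 6.227e-19 J.
Photons incident: 2740 / 6.227e-19 = 4.400e21, i.e. 4.400e21/6.022e23 = 0.007307 mol.
Product: Φ × n_abs = 0.378 × 0.007307 = 0.002762 mol.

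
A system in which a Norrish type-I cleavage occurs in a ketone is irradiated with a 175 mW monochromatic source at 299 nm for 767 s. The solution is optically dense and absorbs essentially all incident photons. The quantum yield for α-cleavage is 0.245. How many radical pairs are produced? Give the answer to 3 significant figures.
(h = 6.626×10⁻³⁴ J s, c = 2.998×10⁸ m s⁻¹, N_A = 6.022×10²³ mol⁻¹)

4.95×10¹⁹ radical pairs

Photon energy at 299 nm: hc/λ = (6.626×10⁻³⁴)(2.998×10⁸)/(299×10⁻⁹) = 6.644×10⁻¹⁹ J.
Energy delivered: (175 mW)(767 s) = 134.2 J.
Photons incident: 134.2 / 6.644×10⁻¹⁹ = 2.020×10²⁰, i.e. 2.020×10²⁰/6.022×10²³ = 3.354×10⁻⁴ mol.
Product: Φ × n_abs = 0.245 × 3.354×10⁻⁴ = 8.217×10⁻⁵ mol.
As a count: 8.217×10⁻⁵ × 6.022×10²³ = 4.95×10¹⁹.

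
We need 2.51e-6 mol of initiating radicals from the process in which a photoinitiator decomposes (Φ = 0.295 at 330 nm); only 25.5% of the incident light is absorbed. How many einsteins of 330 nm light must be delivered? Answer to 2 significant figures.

Photons that must be absorbed: 2.51e-6 / 0.295 = 8.508e-6 mol.
Incident photons needed: 8.508e-6 / 0.255 = 3.336e-5 mol.

3.3e-5 einstein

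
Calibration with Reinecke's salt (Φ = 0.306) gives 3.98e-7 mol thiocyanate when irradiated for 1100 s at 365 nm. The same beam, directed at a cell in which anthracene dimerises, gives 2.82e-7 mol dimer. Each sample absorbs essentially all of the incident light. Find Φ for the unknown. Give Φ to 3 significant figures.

Φ = 0.217

Photons absorbed by the actinometer: 3.98e-7 / 0.306 = 1.301e-6 mol.
Φ(unknown) = 2.82e-7 / 1.301e-6 = 0.217.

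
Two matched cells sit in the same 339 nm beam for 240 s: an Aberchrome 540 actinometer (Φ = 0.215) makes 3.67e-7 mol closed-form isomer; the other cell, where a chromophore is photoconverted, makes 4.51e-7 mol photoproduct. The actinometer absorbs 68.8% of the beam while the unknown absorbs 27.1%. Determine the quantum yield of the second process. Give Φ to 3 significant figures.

Φ = 0.671

Photons absorbed by the actinometer: 3.67e-7 / 0.215 = 1.707e-6 mol.
Incident flux: 1.707e-6 / 0.688 = 2.481e-6 einstein.
Absorbed by unknown: 0.271 × 2.481e-6 = 6.724e-7 mol.
Φ(unknown) = 4.51e-7 / 6.724e-7 = 0.671.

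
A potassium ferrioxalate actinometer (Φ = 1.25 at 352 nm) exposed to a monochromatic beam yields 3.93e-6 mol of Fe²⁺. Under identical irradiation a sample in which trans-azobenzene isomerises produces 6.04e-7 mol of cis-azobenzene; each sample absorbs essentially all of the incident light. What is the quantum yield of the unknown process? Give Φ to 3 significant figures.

Photons absorbed by the actinometer: 3.93e-6 / 1.25 = 3.144e-6 mol.
Φ(unknown) = 6.04e-7 / 3.144e-6 = 0.192.

Φ = 0.192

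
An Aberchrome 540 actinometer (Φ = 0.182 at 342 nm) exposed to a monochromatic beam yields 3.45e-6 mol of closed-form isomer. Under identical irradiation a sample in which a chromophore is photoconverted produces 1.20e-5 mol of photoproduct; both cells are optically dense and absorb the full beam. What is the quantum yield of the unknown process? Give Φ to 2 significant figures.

Photons absorbed by the actinometer: 3.45e-6 / 0.182 = 1.896e-5 mol.
Φ(unknown) = 1.20e-5 / 1.896e-5 = 0.63.

Φ = 0.63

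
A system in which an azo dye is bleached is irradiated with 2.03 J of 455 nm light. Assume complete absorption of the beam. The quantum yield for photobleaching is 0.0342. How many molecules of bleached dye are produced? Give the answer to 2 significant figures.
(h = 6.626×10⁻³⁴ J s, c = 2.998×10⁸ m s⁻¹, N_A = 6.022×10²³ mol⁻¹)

Photon energy at 455 nm: hc/λ = (6.626×10⁻³⁴)(2.998×10⁸)/(455×10⁻⁹) = 4.366×10⁻¹⁹ J.
Photons incident: 2.03 / 4.366×10⁻¹⁹ = 4.650×10¹⁸, i.e. 4.650×10¹⁸/6.022×10²³ = 7.722×10⁻⁶ mol.
Product: Φ × n_abs = 0.0342 × 7.722×10⁻⁶ = 2.641×10⁻⁷ mol.
As a count: 2.641×10⁻⁷ × 6.022×10²³ = 1.6×10¹⁷.

1.6×10¹⁷ molecules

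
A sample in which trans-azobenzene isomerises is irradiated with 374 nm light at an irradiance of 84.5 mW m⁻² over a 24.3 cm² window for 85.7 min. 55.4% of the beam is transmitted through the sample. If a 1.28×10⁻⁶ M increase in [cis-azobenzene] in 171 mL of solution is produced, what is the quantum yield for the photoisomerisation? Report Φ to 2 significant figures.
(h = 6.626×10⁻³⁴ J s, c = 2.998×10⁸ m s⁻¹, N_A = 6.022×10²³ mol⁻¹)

Product: (1.28×10⁻⁶ M)(0.171 L) = 2.189×10⁻⁷ mol.
Photon energy at 374 nm: hc/λ = (6.626×10⁻³⁴)(2.998×10⁸)/(374×10⁻⁹) = 5.311×10⁻¹⁹ J.
Energy delivered: (84.5 mW m⁻²)(24.3×10⁻⁴ m²)(5142 s) = 1.056 J.
Photons incident: 1.056 / 5.311×10⁻¹⁹ = 1.988×10¹⁸, i.e. 1.988×10¹⁸/6.022×10²³ = 3.301×10⁻⁶ mol.
Fraction absorbed: 1 − 55.4/100 = 0.4460.
Photons absorbed: 0.4460 × 3.301×10⁻⁶ = 1.472×10⁻⁶ mol.
Φ = 2.189×10⁻⁷ mol / 1.472×10⁻⁶ mol photons = 0.15.

Φ = 0.15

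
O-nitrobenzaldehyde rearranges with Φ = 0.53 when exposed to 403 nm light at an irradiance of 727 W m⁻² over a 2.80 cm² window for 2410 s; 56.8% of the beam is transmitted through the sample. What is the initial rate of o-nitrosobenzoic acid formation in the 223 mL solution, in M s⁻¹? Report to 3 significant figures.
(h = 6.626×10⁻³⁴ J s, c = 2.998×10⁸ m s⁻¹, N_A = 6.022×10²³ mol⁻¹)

7.04×10⁻⁷ M s⁻¹

Photon energy at 403 nm: hc/λ = (6.626×10⁻³⁴)(2.998×10⁸)/(403×10⁻⁹) = 4.929×10⁻¹⁹ J.
Energy delivered: (727 W m⁻²)(2.80×10⁻⁴ m²)(2410 s) = 490.6 J.
Photons incident: 490.6 / 4.929×10⁻¹⁹ = 9.953×10²⁰, i.e. 9.953×10²⁰/6.022×10²³ = 0.001653 mol.
Fraction absorbed: 1 − 56.8/100 = 0.4320.
Photons absorbed: 0.4320 × 0.001653 = 7.141×10⁻⁴ mol.
Product formed: 0.53 × 7.141×10⁻⁴ = 3.785×10⁻⁴ mol.
Rate: 3.785×10⁻⁴ mol / (2410 s × 0.223 L) = 7.04×10⁻⁷ M s⁻¹.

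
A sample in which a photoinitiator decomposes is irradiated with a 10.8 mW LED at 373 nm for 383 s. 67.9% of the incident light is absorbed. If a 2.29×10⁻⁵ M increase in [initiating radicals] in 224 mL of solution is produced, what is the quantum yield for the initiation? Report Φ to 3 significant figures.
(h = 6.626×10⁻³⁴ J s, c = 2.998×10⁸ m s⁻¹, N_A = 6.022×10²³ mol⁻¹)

Product: (2.29×10⁻⁵ M)(0.224 L) = 5.130×10⁻⁶ mol.
Photon energy at 373 nm: hc/λ = (6.626×10⁻³⁴)(2.998×10⁸)/(373×10⁻⁹) = 5.326×10⁻¹⁹ J.
Energy delivered: (10.8 mW)(383 s) = 4.136 J.
Photons incident: 4.136 / 5.326×10⁻¹⁹ = 7.766×10¹⁸, i.e. 7.766×10¹⁸/6.022×10²³ = 1.290×10⁻⁵ mol.
Photons absorbed: 0.679 × 1.290×10⁻⁵ = 8.759×10⁻⁶ mol.
Φ = 5.130×10⁻⁶ mol / 8.759×10⁻⁶ mol photons = 0.586.

Φ = 0.586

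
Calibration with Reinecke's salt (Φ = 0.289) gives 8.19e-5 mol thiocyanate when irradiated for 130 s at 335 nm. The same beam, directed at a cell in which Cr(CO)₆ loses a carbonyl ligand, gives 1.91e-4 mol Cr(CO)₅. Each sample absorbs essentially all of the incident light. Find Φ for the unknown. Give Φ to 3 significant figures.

Φ = 0.674

Photons absorbed by the actinometer: 8.19e-5 / 0.289 = 2.834e-4 mol.
Φ(unknown) = 1.91e-4 / 2.834e-4 = 0.674.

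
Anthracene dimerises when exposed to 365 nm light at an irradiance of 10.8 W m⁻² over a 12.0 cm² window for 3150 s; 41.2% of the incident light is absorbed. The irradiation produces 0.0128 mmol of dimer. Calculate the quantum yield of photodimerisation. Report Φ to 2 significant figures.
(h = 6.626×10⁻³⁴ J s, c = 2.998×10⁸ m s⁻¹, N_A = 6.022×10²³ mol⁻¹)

Φ = 0.25

Product: 0.0128 mmol = 1.28×10⁻⁵ mol.
Photon energy at 365 nm: hc/λ = (6.626×10⁻³⁴)(2.998×10⁸)/(365×10⁻⁹) = 5.442×10⁻¹⁹ J.
Energy delivered: (10.8 W m⁻²)(12.0×10⁻⁴ m²)(3150 s) = 40.82 J.
Photons incident: 40.82 / 5.442×10⁻¹⁹ = 7.501×10¹⁹, i.e. 7.501×10¹⁹/6.022×10²³ = 1.246×10⁻⁴ mol.
Photons absorbed: 0.412 × 1.246×10⁻⁴ = 5.134×10⁻⁵ mol.
Φ = 1.28×10⁻⁵ mol / 5.134×10⁻⁵ mol photons = 0.25.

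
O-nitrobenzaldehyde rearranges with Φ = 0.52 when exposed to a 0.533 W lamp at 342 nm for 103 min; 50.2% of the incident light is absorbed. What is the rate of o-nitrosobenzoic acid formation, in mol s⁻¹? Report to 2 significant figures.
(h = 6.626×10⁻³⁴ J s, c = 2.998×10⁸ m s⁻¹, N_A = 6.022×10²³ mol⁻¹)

Photon energy at 342 nm: hc/λ = (6.626×10⁻³⁴)(2.998×10⁸)/(342×10⁻⁹) = 5.808×10⁻¹⁹ J.
Energy delivered: (0.533 W)(6180 s) = 3294 J.
Photons incident: 3294 / 5.808×10⁻¹⁹ = 5.671×10²¹, i.e. 5.671×10²¹/6.022×10²³ = 0.009417 mol.
Photons absorbed: 0.502 × 0.009417 = 0.004727 mol.
Product formed: 0.52 × 0.004727 = 0.002458 mol.
Rate: 0.002458 / 6180 s = 4.0×10⁻⁷ mol s⁻¹.

4.0×10⁻⁷ mol s⁻¹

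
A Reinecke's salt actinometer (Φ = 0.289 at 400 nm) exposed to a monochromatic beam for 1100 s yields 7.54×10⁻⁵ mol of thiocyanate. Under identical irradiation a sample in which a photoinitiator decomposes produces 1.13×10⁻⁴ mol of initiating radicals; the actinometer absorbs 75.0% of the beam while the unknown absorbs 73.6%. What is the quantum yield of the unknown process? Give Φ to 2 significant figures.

Photons absorbed by the actinometer: 7.54×10⁻⁵ / 0.289 = 2.609×10⁻⁴ mol.
Incident flux: 2.609×10⁻⁴ / 0.750 = 3.479×10⁻⁴ einstein.
Absorbed by unknown: 0.736 × 3.479×10⁻⁴ = 2.561×10⁻⁴ mol.
Φ(unknown) = 1.13×10⁻⁴ / 2.561×10⁻⁴ = 0.44.

Φ = 0.44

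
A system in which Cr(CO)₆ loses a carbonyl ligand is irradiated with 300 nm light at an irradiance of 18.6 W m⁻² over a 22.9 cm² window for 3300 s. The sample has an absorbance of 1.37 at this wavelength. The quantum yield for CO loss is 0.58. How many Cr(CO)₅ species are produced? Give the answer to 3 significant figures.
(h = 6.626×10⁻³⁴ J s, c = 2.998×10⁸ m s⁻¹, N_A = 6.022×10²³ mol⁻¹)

1.18×10²⁰ species

Photon energy at 300 nm: hc/λ = (6.626×10⁻³⁴)(2.998×10⁸)/(300×10⁻⁹) = 6.622×10⁻¹⁹ J.
Energy delivered: (18.6 W m⁻²)(22.9×10⁻⁴ m²)(3300 s) = 140.6 J.
Photons incident: 140.6 / 6.622×10⁻¹⁹ = 2.123×10²⁰, i.e. 2.123×10²⁰/6.022×10²³ = 3.525×10⁻⁴ mol.
Fraction absorbed: 1 − 10^(−1.37) = 0.9573.
Photons absorbed: 0.9573 × 3.525×10⁻⁴ = 3.374×10⁻⁴ mol.
Product: Φ × n_abs = 0.58 × 3.374×10⁻⁴ = 1.957×10⁻⁴ mol.
As a count: 1.957×10⁻⁴ × 6.022×10²³ = 1.18×10²⁰.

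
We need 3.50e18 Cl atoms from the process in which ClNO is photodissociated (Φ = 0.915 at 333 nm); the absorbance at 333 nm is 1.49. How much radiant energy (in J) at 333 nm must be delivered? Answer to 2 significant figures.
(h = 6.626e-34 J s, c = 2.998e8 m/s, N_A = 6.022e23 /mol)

Product: 3.50e18 / 6.022e23 = 5.812e-6 mol.
Photons that must be absorbed: 5.812e-6 / 0.915 = 6.352e-6 mol.
Fraction absorbed: 1 − 10^(−1.49) = 0.9676.
Incident photons needed: 6.352e-6 / 0.9676 = 6.565e-6 mol.
Photon energy: hc/λ = 5.965e-19 J; per mole, 3.592e5 J mol⁻¹.
Energy required: 6.565e-6 × 3.592e5 = 2.4 J.

2.4 J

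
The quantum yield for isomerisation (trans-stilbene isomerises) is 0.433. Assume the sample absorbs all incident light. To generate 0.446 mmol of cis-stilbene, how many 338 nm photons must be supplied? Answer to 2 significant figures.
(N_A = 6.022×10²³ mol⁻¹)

Product: 0.446 mmol = 4.46×10⁻⁴ mol.
Photons that must be absorbed: 4.46×10⁻⁴ / 0.433 = 0.001030 mol.
Photon count: 0.001030 × 6.022×10²³ = 6.2×10²⁰.

6.2×10²⁰ photons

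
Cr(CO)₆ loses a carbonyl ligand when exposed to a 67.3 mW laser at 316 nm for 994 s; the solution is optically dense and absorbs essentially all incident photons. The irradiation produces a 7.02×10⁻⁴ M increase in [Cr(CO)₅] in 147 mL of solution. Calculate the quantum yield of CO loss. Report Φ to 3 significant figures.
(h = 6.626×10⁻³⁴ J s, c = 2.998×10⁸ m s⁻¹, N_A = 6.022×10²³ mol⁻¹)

Φ = 0.584

Product: (7.02×10⁻⁴ M)(0.147 L) = 1.032×10⁻⁴ mol.
Photon energy at 316 nm: hc/λ = (6.626×10⁻³⁴)(2.998×10⁸)/(316×10⁻⁹) = 6.286×10⁻¹⁹ J.
Energy delivered: (67.3 mW)(994 s) = 66.90 J.
Photons incident: 66.90 / 6.286×10⁻¹⁹ = 1.064×10²⁰, i.e. 1.064×10²⁰/6.022×10²³ = 1.767×10⁻⁴ mol.
Φ = 1.032×10⁻⁴ mol / 1.767×10⁻⁴ mol photons = 0.584.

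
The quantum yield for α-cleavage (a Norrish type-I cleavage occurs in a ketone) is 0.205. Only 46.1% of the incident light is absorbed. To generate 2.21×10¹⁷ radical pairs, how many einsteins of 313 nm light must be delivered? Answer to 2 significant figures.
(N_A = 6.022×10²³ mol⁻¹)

3.9×10⁻⁶ einstein

Product: 2.21×10¹⁷ / 6.022×10²³ = 3.670×10⁻⁷ mol.
Photons that must be absorbed: 3.670×10⁻⁷ / 0.205 = 1.790×10⁻⁶ mol.
Incident photons needed: 1.790×10⁻⁶ / 0.461 = 3.883×10⁻⁶ mol.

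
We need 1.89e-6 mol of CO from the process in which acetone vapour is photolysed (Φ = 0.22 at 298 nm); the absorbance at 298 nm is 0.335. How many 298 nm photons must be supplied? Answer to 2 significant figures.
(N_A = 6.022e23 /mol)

Photons that must be absorbed: 1.89e-6 / 0.22 = 8.591e-6 mol.
Fraction absorbed: 1 − 10^(−0.335) = 0.5376.
Incident photons needed: 8.591e-6 / 0.5376 = 1.598e-5 mol.
Photon count: 1.598e-5 × 6.022e23 = 9.6e18.

9.6e18 photons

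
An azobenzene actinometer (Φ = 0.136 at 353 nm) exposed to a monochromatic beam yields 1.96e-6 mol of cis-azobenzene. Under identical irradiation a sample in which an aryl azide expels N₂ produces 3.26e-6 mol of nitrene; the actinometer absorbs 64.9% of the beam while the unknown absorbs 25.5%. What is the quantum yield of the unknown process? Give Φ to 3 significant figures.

Photons absorbed by the actinometer: 1.96e-6 / 0.136 = 1.441e-5 mol.
Incident flux: 1.441e-5 / 0.649 = 2.220e-5 einstein.
Absorbed by unknown: 0.255 × 2.220e-5 = 5.661e-6 mol.
Φ(unknown) = 3.26e-6 / 5.661e-6 = 0.576.

Φ = 0.576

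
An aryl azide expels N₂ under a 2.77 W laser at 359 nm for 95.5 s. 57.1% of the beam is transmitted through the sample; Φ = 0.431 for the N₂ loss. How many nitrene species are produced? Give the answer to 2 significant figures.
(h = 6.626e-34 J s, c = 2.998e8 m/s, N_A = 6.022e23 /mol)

8.8e19 species

Photon energy at 359 nm: hc/λ = (6.626e-34)(2.998e8)/(359e-9) = 5.533e-19 J.
Energy delivered: (2.77 W)(95.5 s) = 264.5 J.
Photons incident: 264.5 / 5.533e-19 = 4.780e20, i.e. 4.780e20/6.022e23 = 7.938e-4 mol.
Fraction absorbed: 1 − 57.1/100 = 0.4290.
Photons absorbed: 0.4290 × 7.938e-4 = 3.405e-4 mol.
Product: Φ × n_abs = 0.431 × 3.405e-4 = 1.468e-4 mol.
As a count: 1.468e-4 × 6.022e23 = 8.8e19.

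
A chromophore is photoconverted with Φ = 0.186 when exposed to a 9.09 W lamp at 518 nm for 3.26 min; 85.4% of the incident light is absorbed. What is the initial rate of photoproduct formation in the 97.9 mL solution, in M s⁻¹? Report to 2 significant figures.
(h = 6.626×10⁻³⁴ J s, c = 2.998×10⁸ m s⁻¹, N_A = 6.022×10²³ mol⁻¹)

Photon energy at 518 nm: hc/λ = (6.626×10⁻³⁴)(2.998×10⁸)/(518×10⁻⁹) = 3.835×10⁻¹⁹ J.
Energy delivered: (9.09 W)(195.6 s) = 1778 J.
Photons incident: 1778 / 3.835×10⁻¹⁹ = 4.636×10²¹, i.e. 4.636×10²¹/6.022×10²³ = 0.007698 mol.
Photons absorbed: 0.854 × 0.007698 = 0.006574 mol.
Product formed: 0.186 × 0.006574 = 0.001223 mol.
Rate: 0.001223 mol / (195.6 s × 0.0979 L) = 6.4×10⁻⁵ M s⁻¹.

6.4×10⁻⁵ M s⁻¹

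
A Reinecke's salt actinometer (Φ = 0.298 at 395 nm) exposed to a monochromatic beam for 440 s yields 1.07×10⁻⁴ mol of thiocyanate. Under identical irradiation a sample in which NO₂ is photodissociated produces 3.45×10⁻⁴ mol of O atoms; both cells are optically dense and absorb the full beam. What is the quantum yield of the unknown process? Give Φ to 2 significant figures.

Photons absorbed by the actinometer: 1.07×10⁻⁴ / 0.298 = 3.591×10⁻⁴ mol.
Φ(unknown) = 3.45×10⁻⁴ / 3.591×10⁻⁴ = 0.96.

Φ = 0.96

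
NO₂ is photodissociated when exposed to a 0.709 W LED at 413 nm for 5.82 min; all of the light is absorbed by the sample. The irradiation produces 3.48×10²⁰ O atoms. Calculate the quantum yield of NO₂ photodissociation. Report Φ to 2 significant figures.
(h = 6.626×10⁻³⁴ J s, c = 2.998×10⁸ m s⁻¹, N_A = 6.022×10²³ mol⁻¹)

Φ = 0.68

Product: 3.48×10²⁰ / 6.022×10²³ = 5.779×10⁻⁴ mol.
Photon energy at 413 nm: hc/λ = (6.626×10⁻³⁴)(2.998×10⁸)/(413×10⁻⁹) = 4.810×10⁻¹⁹ J.
Energy delivered: (0.709 W)(349.2 s) = 247.6 J.
Photons incident: 247.6 / 4.810×10⁻¹⁹ = 5.148×10²⁰, i.e. 5.148×10²⁰/6.022×10²³ = 8.549×10⁻⁴ mol.
Φ = 5.779×10⁻⁴ mol / 8.549×10⁻⁴ mol photons = 0.68.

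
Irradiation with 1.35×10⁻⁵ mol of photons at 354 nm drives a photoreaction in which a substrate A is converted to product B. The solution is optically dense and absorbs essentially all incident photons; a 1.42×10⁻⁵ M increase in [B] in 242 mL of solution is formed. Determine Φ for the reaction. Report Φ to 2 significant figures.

Φ = 0.25

Product: (1.42×10⁻⁵ M)(0.242 L) = 3.436×10⁻⁶ mol.
Φ = 3.436×10⁻⁶ mol / 1.35×10⁻⁵ mol photons = 0.25.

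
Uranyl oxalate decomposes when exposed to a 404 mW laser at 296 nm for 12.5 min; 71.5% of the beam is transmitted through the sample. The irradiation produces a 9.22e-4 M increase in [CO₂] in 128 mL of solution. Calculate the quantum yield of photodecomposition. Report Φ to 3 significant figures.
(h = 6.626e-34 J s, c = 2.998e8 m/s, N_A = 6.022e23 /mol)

Φ = 0.552

Product: (9.22e-4 M)(0.128 L) = 1.180e-4 mol.
Photon energy at 296 nm: hc/λ = (6.626e-34)(2.998e8)/(296e-9) = 6.711e-19 J.
Energy delivered: (404 mW)(750 s) = 303.0 J.
Photons incident: 303.0 / 6.711e-19 = 4.515e20, i.e. 4.515e20/6.022e23 = 7.498e-4 mol.
Fraction absorbed: 1 − 71.5/100 = 0.2850.
Photons absorbed: 0.2850 × 7.498e-4 = 2.137e-4 mol.
Φ = 1.180e-4 mol / 2.137e-4 mol photons = 0.552.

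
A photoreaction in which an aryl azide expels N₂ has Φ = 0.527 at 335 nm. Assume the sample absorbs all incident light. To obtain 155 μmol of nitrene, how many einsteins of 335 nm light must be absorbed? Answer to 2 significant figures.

2.9×10⁻⁴ einstein

Product: 155 μmol = 1.55×10⁻⁴ mol.
Photons that must be absorbed: 1.55×10⁻⁴ / 0.527 = 2.941×10⁻⁴ mol.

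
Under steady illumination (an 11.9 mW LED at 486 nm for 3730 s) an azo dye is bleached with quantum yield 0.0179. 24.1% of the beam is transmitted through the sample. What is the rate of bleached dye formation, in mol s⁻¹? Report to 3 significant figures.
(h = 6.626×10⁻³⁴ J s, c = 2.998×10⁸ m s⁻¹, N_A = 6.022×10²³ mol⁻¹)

Photon energy at 486 nm: hc/λ = (6.626×10⁻³⁴)(2.998×10⁸)/(486×10⁻⁹) = 4.087×10⁻¹⁹ J.
Energy delivered: (11.9 mW)(3730 s) = 44.39 J.
Photons incident: 44.39 / 4.087×10⁻¹⁹ = 1.086×10²⁰, i.e. 1.086×10²⁰/6.022×10²³ = 1.803×10⁻⁴ mol.
Fraction absorbed: 1 − 24.1/100 = 0.7590.
Photons absorbed: 0.7590 × 1.803×10⁻⁴ = 1.368×10⁻⁴ mol.
Product formed: 0.0179 × 1.368×10⁻⁴ = 2.449×10⁻⁶ mol.
Rate: 2.449×10⁻⁶ / 3730 s = 6.57×10⁻¹⁰ mol s⁻¹.

6.57×10⁻¹⁰ mol s⁻¹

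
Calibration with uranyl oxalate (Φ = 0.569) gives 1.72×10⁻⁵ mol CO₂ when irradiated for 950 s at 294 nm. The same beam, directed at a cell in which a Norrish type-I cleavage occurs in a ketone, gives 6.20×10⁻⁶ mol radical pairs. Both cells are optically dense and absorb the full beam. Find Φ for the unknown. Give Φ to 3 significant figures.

Φ = 0.205

Photons absorbed by the actinometer: 1.72×10⁻⁵ / 0.569 = 3.023×10⁻⁵ mol.
Φ(unknown) = 6.20×10⁻⁶ / 3.023×10⁻⁵ = 0.205.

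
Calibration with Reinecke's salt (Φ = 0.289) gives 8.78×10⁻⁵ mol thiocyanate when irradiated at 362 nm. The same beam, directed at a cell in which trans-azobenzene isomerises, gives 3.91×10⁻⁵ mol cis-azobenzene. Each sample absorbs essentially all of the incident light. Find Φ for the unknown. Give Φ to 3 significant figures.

Photons absorbed by the actinometer: 8.78×10⁻⁵ / 0.289 = 3.038×10⁻⁴ mol.
Φ(unknown) = 3.91×10⁻⁵ / 3.038×10⁻⁴ = 0.129.

Φ = 0.129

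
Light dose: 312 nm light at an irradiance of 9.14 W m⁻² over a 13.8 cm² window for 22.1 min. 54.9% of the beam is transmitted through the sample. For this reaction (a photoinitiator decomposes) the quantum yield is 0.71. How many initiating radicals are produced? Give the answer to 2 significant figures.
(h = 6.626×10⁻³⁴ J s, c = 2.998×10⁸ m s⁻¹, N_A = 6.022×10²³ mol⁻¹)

Photon energy at 312 nm: hc/λ = (6.626×10⁻³⁴)(2.998×10⁸)/(312×10⁻⁹) = 6.367×10⁻¹⁹ J.
Energy delivered: (9.14 W m⁻²)(13.8×10⁻⁴ m²)(1326 s) = 16.73 J.
Photons incident: 16.73 / 6.367×10⁻¹⁹ = 2.628×10¹⁹, i.e. 2.628×10¹⁹/6.022×10²³ = 4.364×10⁻⁵ mol.
Fraction absorbed: 1 − 54.9/100 = 0.4510.
Photons absorbed: 0.4510 × 4.364×10⁻⁵ = 1.968×10⁻⁵ mol.
Product: Φ × n_abs = 0.71 × 1.968×10⁻⁵ = 1.397×10⁻⁵ mol.
As a count: 1.397×10⁻⁵ × 6.022×10²³ = 8.4×10¹⁸.

8.4×10¹⁸ initiating radicals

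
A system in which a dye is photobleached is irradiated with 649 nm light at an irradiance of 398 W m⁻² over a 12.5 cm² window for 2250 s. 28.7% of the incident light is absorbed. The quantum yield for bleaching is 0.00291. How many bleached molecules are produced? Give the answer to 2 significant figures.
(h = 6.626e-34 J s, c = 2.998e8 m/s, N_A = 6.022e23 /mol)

Photon energy at 649 nm: hc/λ = (6.626e-34)(2.998e8)/(649e-9) = 3.061e-19 J.
Energy delivered: (398 W m⁻²)(12.5e-4 m²)(2250 s) = 1119 J.
Photons incident: 1119 / 3.061e-19 = 3.656e21, i.e. 3.656e21/6.022e23 = 0.006071 mol.
Photons absorbed: 0.287 × 0.006071 = 0.001742 mol.
Product: Φ × n_abs = 0.00291 × 0.001742 = 5.069e-6 mol.
As a count: 5.069e-6 × 6.022e23 = 3.1e18.

3.1e18 bleached molecules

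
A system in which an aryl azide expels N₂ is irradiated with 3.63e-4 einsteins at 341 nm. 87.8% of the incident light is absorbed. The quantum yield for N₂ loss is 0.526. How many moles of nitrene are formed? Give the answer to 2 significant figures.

Photons absorbed: 0.878 × 3.63e-4 = 3.187e-4 mol.
Product: Φ × n_abs = 0.526 × 3.187e-4 = 1.676e-4 mol.

1.7e-4 mol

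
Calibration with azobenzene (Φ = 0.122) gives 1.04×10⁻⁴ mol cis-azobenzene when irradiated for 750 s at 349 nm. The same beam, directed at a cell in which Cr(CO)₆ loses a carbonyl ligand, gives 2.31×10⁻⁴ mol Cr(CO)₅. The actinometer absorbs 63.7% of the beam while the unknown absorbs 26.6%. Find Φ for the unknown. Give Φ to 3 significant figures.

Φ = 0.649

Photons absorbed by the actinometer: 1.04×10⁻⁴ / 0.122 = 8.525×10⁻⁴ mol.
Incident flux: 8.525×10⁻⁴ / 0.637 = 0.001338 einstein.
Absorbed by unknown: 0.266 × 0.001338 = 3.559×10⁻⁴ mol.
Φ(unknown) = 2.31×10⁻⁴ / 3.559×10⁻⁴ = 0.649.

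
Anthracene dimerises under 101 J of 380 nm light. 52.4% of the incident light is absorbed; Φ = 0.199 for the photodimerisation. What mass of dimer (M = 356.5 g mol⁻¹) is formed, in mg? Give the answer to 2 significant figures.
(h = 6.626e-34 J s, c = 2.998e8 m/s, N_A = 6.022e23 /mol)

Photon energy at 380 nm: hc/λ = (6.626e-34)(2.998e8)/(380e-9) = 5.228e-19 J.
Photons incident: 101 / 5.228e-19 = 1.932e20, i.e. 1.932e20/6.022e23 = 3.208e-4 mol.
Photons absorbed: 0.524 × 3.208e-4 = 1.681e-4 mol.
Product: Φ × n_abs = 0.199 × 1.681e-4 = 3.345e-5 mol.
Mass: 3.345e-5 × 356.5 = 0.01192 g = 12 mg.

12 mg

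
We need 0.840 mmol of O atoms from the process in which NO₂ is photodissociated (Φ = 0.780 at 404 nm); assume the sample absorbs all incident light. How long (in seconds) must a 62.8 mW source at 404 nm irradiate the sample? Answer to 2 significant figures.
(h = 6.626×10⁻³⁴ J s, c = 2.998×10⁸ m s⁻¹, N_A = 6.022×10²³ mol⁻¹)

Product: 0.840 mmol = 8.40×10⁻⁴ mol.
Photons that must be absorbed: 8.40×10⁻⁴ / 0.780 = 0.001077 mol.
Photon energy: hc/λ = 4.917×10⁻¹⁹ J; per mole, 2.961×10⁵ J mol⁻¹.
Energy required: 0.001077 × 2.961×10⁵ = 318.9 J.
Time: 318.9 J / 0.0628 W = 5100 s.

t ≈ 5100 s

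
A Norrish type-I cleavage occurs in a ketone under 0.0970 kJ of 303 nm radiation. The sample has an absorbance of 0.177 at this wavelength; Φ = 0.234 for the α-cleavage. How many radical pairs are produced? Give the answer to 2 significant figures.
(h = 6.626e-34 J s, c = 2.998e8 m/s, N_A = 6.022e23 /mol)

Photon energy at 303 nm: hc/λ = (6.626e-34)(2.998e8)/(303e-9) = 6.556e-19 J.
Incident energy: 0.0970 kJ = 97.0 J.
Photons incident: 97.0 / 6.556e-19 = 1.480e20, i.e. 1.480e20/6.022e23 = 2.458e-4 mol.
Fraction absorbed: 1 − 10^(−0.177) = 0.3347.
Photons absorbed: 0.3347 × 2.458e-4 = 8.227e-5 mol.
Product: Φ × n_abs = 0.234 × 8.227e-5 = 1.925e-5 mol.
As a count: 1.925e-5 × 6.022e23 = 1.2e19.

1.2e19 radical pairs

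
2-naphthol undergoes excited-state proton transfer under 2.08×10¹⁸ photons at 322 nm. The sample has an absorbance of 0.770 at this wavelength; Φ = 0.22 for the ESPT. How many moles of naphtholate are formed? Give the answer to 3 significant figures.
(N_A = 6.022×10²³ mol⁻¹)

6.31×10⁻⁷ mol

Moles of photons: 2.08×10¹⁸ / 6.022×10²³ = 3.454×10⁻⁶ mol.
Fraction absorbed: 1 − 10^(−0.770) = 0.8302.
Photons absorbed: 0.8302 × 3.454×10⁻⁶ = 2.868×10⁻⁶ mol.
Product: Φ × n_abs = 0.22 × 2.868×10⁻⁶ = 6.310×10⁻⁷ mol.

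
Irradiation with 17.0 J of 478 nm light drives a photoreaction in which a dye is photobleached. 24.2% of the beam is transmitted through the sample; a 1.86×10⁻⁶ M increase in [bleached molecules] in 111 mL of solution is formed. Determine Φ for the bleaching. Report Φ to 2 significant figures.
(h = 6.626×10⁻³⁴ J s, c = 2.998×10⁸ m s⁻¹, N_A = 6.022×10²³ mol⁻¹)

Product: (1.86×10⁻⁶ M)(0.111 L) = 2.065×10⁻⁷ mol.
Photon energy at 478 nm: hc/λ = (6.626×10⁻³⁴)(2.998×10⁸)/(478×10⁻⁹) = 4.156×10⁻¹⁹ J.
Photons incident: 17.0 / 4.156×10⁻¹⁹ = 4.090×10¹⁹, i.e. 4.090×10¹⁹/6.022×10²³ = 6.792×10⁻⁵ mol.
Fraction absorbed: 1 − 24.2/100 = 0.7580.
Photons absorbed: 0.7580 × 6.792×10⁻⁵ = 5.148×10⁻⁵ mol.
Φ = 2.065×10⁻⁷ mol / 5.148×10⁻⁵ mol photons = 0.0040.

Φ = 0.0040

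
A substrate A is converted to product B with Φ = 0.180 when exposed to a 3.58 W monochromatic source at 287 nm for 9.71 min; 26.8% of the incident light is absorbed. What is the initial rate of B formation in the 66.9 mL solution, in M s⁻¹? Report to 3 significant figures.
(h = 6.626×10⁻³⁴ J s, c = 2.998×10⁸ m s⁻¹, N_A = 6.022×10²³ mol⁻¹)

Photon energy at 287 nm: hc/λ = (6.626×10⁻³⁴)(2.998×10⁸)/(287×10⁻⁹) = 6.922×10⁻¹⁹ J.
Energy delivered: (3.58 W)(582.6 s) = 2086 J.
Photons incident: 2086 / 6.922×10⁻¹⁹ = 3.014×10²¹, i.e. 3.014×10²¹/6.022×10²³ = 0.005005 mol.
Photons absorbed: 0.268 × 0.005005 = 0.001341 mol.
Product formed: 0.180 × 0.001341 = 2.414×10⁻⁴ mol.
Rate: 2.414×10⁻⁴ mol / (582.6 s × 0.0669 L) = 6.19×10⁻⁶ M s⁻¹.

6.19×10⁻⁶ M s⁻¹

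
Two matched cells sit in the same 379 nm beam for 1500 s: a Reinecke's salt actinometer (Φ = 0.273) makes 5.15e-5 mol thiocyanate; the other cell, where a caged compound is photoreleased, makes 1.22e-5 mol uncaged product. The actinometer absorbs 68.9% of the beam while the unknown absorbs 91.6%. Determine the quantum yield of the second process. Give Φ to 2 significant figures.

Photons absorbed by the actinometer: 5.15e-5 / 0.273 = 1.886e-4 mol.
Incident flux: 1.886e-4 / 0.689 = 2.737e-4 einstein.
Absorbed by unknown: 0.916 × 2.737e-4 = 2.507e-4 mol.
Φ(unknown) = 1.22e-5 / 2.507e-4 = 0.049.

Φ = 0.049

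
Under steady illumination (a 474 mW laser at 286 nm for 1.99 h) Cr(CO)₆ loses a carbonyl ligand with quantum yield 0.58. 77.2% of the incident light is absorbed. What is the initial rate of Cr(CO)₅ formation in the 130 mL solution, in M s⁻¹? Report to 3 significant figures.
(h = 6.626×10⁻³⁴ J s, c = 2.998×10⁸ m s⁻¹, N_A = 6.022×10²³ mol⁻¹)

Photon energy at 286 nm: hc/λ = (6.626×10⁻³⁴)(2.998×10⁸)/(286×10⁻⁹) = 6.946×10⁻¹⁹ J.
Energy delivered: (474 mW)(7164 s) = 3396 J.
Photons incident: 3396 / 6.946×10⁻¹⁹ = 4.889×10²¹, i.e. 4.889×10²¹/6.022×10²³ = 0.008119 mol.
Photons absorbed: 0.772 × 0.008119 = 0.006268 mol.
Product formed: 0.58 × 0.006268 = 0.003635 mol.
Rate: 0.003635 mol / (7164 s × 0.13 L) = 3.90×10⁻⁶ M s⁻¹.

3.90×10⁻⁶ M s⁻¹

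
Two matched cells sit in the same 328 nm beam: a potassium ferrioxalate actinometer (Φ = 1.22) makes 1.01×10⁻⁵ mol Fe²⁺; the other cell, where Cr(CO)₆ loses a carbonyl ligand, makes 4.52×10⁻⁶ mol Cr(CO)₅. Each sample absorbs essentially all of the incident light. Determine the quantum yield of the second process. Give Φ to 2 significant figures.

Φ = 0.55

Photons absorbed by the actinometer: 1.01×10⁻⁵ / 1.22 = 8.279×10⁻⁶ mol.
Φ(unknown) = 4.52×10⁻⁶ / 8.279×10⁻⁶ = 0.55.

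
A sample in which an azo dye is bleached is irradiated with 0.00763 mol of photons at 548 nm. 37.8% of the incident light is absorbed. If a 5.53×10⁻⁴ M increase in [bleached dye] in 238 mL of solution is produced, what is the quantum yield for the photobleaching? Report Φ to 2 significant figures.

Product: (5.53×10⁻⁴ M)(0.238 L) = 1.316×10⁻⁴ mol.
Photons absorbed: 0.378 × 0.00763 = 0.002884 mol.
Φ = 1.316×10⁻⁴ mol / 0.002884 mol photons = 0.046.

Φ = 0.046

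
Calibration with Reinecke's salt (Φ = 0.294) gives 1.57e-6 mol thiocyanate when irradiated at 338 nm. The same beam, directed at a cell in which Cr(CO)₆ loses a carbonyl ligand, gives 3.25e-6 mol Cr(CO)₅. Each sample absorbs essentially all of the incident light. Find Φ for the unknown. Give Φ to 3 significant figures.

Φ = 0.609

Photons absorbed by the actinometer: 1.57e-6 / 0.294 = 5.340e-6 mol.
Φ(unknown) = 3.25e-6 / 5.340e-6 = 0.609.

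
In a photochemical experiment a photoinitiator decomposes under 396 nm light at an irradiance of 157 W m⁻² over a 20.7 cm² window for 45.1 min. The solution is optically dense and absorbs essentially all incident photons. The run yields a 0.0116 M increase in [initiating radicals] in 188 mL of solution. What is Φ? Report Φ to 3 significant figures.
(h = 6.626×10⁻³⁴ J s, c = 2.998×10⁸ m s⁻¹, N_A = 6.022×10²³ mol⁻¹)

Product: (0.0116 M)(0.188 L) = 0.002181 mol.
Photon energy at 396 nm: hc/λ = (6.626×10⁻³⁴)(2.998×10⁸)/(396×10⁻⁹) = 5.016×10⁻¹⁹ J.
Energy delivered: (157 W m⁻²)(20.7×10⁻⁴ m²)(2706 s) = 879.4 J.
Photons incident: 879.4 / 5.016×10⁻¹⁹ = 1.753×10²¹, i.e. 1.753×10²¹/6.022×10²³ = 0.002911 mol.
Φ = 0.002181 mol / 0.002911 mol photons = 0.749.

Φ = 0.749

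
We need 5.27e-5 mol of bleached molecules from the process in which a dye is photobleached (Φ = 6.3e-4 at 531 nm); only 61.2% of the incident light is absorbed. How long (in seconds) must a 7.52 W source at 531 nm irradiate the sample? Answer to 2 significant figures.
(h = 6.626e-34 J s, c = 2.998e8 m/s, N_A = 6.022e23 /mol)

Photons that must be absorbed: 5.27e-5 / 6.3e-4 = 0.08365 mol.
Incident photons needed: 0.08365 / 0.612 = 0.1367 mol.
Photon energy: hc/λ = 3.741e-19 J; per mole, 2.253e5 J mol⁻¹.
Energy required: 0.1367 × 2.253e5 = 3.080e4 J.
Time: 3.080e4 J / 7.52 W = 4100 s.

t ≈ 4100 s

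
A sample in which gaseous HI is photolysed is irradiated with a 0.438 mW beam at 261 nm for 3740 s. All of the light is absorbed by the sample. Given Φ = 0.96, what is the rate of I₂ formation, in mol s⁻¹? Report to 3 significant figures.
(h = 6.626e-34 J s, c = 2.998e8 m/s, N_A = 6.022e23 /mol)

Photon energy at 261 nm: hc/λ = (6.626e-34)(2.998e8)/(261e-9) = 7.611e-19 J.
Energy delivered: (0.438 mW)(3740 s) = 1.638 J.
Photons incident: 1.638 / 7.611e-19 = 2.152e18, i.e. 2.152e18/6.022e23 = 3.574e-6 mol.
Product formed: 0.96 × 3.574e-6 = 3.431e-6 mol.
Rate: 3.431e-6 / 3740 s = 9.17e-10 mol s⁻¹.

9.17e-10 mol s⁻¹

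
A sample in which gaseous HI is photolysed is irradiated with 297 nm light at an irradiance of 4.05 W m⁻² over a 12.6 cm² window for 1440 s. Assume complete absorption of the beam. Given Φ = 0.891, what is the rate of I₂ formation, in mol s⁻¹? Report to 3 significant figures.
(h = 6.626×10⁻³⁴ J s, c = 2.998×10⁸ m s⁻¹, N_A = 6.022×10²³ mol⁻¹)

1.13×10⁻⁸ mol s⁻¹

Photon energy at 297 nm: hc/λ = (6.626×10⁻³⁴)(2.998×10⁸)/(297×10⁻⁹) = 6.688×10⁻¹⁹ J.
Energy delivered: (4.05 W m⁻²)(12.6×10⁻⁴ m²)(1440 s) = 7.348 J.
Photons incident: 7.348 / 6.688×10⁻¹⁹ = 1.099×10¹⁹, i.e. 1.099×10¹⁹/6.022×10²³ = 1.825×10⁻⁵ mol.
Product formed: 0.891 × 1.825×10⁻⁵ = 1.626×10⁻⁵ mol.
Rate: 1.626×10⁻⁵ / 1440 s = 1.13×10⁻⁸ mol s⁻¹.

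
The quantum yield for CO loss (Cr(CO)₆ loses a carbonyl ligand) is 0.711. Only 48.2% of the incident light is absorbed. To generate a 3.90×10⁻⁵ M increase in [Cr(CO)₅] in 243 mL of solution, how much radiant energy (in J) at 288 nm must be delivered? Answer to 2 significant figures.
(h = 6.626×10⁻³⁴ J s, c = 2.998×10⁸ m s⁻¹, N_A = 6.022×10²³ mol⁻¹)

11 J

Product: (3.90×10⁻⁵ M)(0.243 L) = 9.477×10⁻⁶ mol.
Photons that must be absorbed: 9.477×10⁻⁶ / 0.711 = 1.333×10⁻⁵ mol.
Incident photons needed: 1.333×10⁻⁵ / 0.482 = 2.766×10⁻⁵ mol.
Photon energy: hc/λ = 6.897×10⁻¹⁹ J; per mole, 4.153×10⁵ J mol⁻¹.
Energy required: 2.766×10⁻⁵ × 4.153×10⁵ = 11 J.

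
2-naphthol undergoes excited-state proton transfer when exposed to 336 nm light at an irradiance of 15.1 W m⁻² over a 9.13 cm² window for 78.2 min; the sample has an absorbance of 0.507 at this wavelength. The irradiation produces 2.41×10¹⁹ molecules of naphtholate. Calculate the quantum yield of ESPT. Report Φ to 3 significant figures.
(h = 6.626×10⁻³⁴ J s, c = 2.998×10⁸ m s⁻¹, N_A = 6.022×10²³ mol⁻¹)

Product: 2.41×10¹⁹ / 6.022×10²³ = 4.002×10⁻⁵ mol.
Photon energy at 336 nm: hc/λ = (6.626×10⁻³⁴)(2.998×10⁸)/(336×10⁻⁹) = 5.912×10⁻¹⁹ J.
Energy delivered: (15.1 W m⁻²)(9.13×10⁻⁴ m²)(4692 s) = 64.69 J.
Photons incident: 64.69 / 5.912×10⁻¹⁹ = 1.094×10²⁰, i.e. 1.094×10²⁰/6.022×10²³ = 1.817×10⁻⁴ mol.
Fraction absorbed: 1 − 10^(−0.507) = 0.6888.
Photons absorbed: 0.6888 × 1.817×10⁻⁴ = 1.252×10⁻⁴ mol.
Φ = 4.002×10⁻⁵ mol / 1.252×10⁻⁴ mol photons = 0.320.

Φ = 0.320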